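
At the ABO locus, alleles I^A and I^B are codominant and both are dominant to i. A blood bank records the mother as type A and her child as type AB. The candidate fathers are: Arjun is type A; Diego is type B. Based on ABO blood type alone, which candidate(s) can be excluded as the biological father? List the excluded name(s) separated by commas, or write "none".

A candidate is excluded only if no genotype consistent with his phenotype could produce a type AB child with a type A mother.
Arjun (type A): no genotype consistent with that phenotype can produce a type-AB child with a type-A mother.

Arjun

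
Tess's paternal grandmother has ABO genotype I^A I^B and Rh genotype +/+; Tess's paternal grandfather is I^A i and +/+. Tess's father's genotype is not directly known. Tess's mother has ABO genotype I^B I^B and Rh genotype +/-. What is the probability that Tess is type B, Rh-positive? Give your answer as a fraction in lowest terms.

1/2

Tess's father's ABO genotype from I^A I^B × I^A i: 1/4 I^A I^A, 1/4 I^A I^B, 1/4 I^A i, 1/4 I^B i.
Crossing each possibility with the mother I^B I^B and summing P(type B): 1/4·0 + 1/4·1/2 + 1/4·1/2 + 1/4·1 = 1/2.
Similarly for Rh via the father's Rh distribution: P(Rh+) = 1.
Independent loci: 1/2 × 1 = 1/2.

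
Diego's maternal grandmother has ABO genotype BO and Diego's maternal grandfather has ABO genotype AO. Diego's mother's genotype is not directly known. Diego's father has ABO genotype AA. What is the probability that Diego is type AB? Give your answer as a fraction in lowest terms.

1/4

Diego's mother's ABO genotype from BO × AO: 1/4 AB, 1/4 AO, 1/4 BO, 1/4 OO.
Crossing each possibility with the father AA and summing P(type AB): 1/4·1/2 + 1/4·0 + 1/4·1/2 + 1/4·0 = 1/4.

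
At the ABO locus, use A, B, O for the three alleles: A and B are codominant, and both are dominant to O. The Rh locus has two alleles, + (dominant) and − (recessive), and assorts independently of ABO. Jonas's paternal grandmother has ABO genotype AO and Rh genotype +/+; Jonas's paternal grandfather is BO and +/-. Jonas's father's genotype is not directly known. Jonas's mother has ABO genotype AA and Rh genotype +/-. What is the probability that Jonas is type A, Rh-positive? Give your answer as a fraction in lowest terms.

21/32

Jonas's father's ABO genotype from AO × BO: 1/4 AB, 1/4 AO, 1/4 BO, 1/4 OO.
Crossing each possibility with the mother AA and summing P(type A): 1/4·1/2 + 1/4·1 + 1/4·1/2 + 1/4·1 = 3/4.
Similarly for Rh via the father's Rh distribution: P(Rh+) = 7/8.
Independent loci: 3/4 × 7/8 = 21/32.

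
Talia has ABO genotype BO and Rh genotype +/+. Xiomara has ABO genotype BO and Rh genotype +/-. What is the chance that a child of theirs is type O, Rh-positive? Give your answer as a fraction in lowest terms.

ABO cross BO × BO → offspring phenotypes: 1/4 O, 3/4 B.
Rh cross +/+ × +/- → 1 Rh+.
Independent loci: P(type O, Rh-positive) = 1/4 × 1 = 1/4.

1/4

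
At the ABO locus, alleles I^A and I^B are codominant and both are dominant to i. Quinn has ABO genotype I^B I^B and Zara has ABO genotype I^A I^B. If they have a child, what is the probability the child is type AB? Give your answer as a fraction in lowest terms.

1/2

ABO cross I^B I^B × I^A I^B → offspring phenotypes: 1/2 B, 1/2 AB.
So P(type AB) = 1/2.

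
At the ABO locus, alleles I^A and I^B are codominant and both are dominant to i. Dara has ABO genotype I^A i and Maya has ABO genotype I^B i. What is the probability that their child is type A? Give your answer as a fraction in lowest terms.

ABO cross I^A i × I^B i → offspring phenotypes: 1/4 O, 1/4 A, 1/4 B, 1/4 AB.
So P(type A) = 1/4.

1/4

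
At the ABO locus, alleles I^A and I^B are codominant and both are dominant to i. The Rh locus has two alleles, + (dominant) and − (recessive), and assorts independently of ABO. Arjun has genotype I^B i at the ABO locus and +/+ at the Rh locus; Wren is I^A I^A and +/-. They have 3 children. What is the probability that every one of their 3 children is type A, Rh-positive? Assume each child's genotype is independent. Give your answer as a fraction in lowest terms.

ABO cross I^B i × I^A I^A → 1/2 A, 1/2 AB.
Rh cross +/+ × +/- → 1 Rh+; so P(type A, Rh-positive) = 1/2 × 1 = 1/2 per child.
All 3 independent: (1/2)^3 = 1/8.

1/8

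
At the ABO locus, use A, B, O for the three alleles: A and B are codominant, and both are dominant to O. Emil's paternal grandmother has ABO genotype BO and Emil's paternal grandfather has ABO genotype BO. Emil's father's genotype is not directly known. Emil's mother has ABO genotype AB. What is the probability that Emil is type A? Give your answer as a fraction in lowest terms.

Emil's father's ABO genotype from BO × BO: 1/4 BB, 1/2 BO, 1/4 OO.
Crossing each possibility with the mother AB and summing P(type A): 1/4·0 + 1/2·1/4 + 1/4·1/2 = 1/4.

1/4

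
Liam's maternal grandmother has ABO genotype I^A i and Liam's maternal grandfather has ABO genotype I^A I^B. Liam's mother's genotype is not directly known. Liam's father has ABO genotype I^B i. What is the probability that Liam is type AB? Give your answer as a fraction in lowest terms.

1/4

Liam's mother's ABO genotype from I^A i × I^A I^B: 1/4 I^A I^A, 1/4 I^A I^B, 1/4 I^A i, 1/4 I^B i.
Crossing each possibility with the father I^B i and summing P(type AB): 1/4·1/2 + 1/4·1/4 + 1/4·1/4 + 1/4·0 = 1/4.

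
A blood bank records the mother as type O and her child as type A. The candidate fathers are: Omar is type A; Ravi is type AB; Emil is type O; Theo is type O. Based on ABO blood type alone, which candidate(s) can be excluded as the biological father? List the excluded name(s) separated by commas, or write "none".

Emil, Theo

A candidate is excluded only if no genotype consistent with his phenotype could produce a type A child with a type O mother.
Emil (type O): no genotype consistent with that phenotype can produce a type-A child with a type-O mother.
Theo (type O): no genotype consistent with that phenotype can produce a type-A child with a type-O mother.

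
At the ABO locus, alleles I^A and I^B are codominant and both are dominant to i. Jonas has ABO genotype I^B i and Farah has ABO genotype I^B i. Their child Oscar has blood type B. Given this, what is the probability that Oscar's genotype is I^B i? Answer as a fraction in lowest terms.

Cross I^B i × I^B i → 1/4 I^B I^B, 1/2 I^B i, 1/4 i i.
Type-B genotypes among offspring: I^B I^B (1/4), I^B i (1/2); total 3/4.
P(I^B i | type B) = (1/2) / (3/4) = 2/3.

2/3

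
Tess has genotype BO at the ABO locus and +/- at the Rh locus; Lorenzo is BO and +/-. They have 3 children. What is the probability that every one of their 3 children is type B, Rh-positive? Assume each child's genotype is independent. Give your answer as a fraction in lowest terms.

729/4096

ABO cross BO × BO → 1/4 O, 3/4 B.
Rh cross +/- × +/- → 3/4 Rh+, 1/4 Rh-; so P(type B, Rh-positive) = 3/4 × 3/4 = 9/16 per child.
All 3 independent: (9/16)^3 = 729/4096.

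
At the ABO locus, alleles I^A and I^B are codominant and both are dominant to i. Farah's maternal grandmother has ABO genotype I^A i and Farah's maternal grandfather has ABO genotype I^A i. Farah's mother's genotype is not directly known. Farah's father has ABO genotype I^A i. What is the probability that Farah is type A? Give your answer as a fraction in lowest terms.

3/4

Farah's mother's ABO genotype from I^A i × I^A i: 1/4 I^A I^A, 1/2 I^A i, 1/4 i i.
Crossing each possibility with the father I^A i and summing P(type A): 1/4·1 + 1/2·3/4 + 1/4·1/2 = 3/4.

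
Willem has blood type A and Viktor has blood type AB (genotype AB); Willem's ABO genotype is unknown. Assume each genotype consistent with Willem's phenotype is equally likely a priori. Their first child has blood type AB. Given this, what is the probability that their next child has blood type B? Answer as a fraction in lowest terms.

1/12

Possible genotypes: Willem ∈ {AA, AO}; Viktor ∈ {AB}.
Weight each parental genotype pair by prior × P(type-AB child):
  AA × AB: posterior weight 2/3; P(next child type B) = 0.
  AO × AB: posterior weight 1/3; P(next child type B) = 1/4.
Weighted sum = 1/12.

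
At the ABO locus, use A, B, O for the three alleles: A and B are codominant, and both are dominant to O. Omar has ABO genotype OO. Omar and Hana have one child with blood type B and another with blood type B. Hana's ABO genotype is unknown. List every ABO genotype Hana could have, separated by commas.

AB, BB, BO

For each candidate genotype of Hana, check whether crossing it with OO can produce every observed child phenotype.
  AA → possible child types {A} ✗
  AB → possible child types {A, B} ✓
  AO → possible child types {O, A} ✗
  BB → possible child types {B} ✓
  BO → possible child types {O, B} ✓
  OO → possible child types {O} ✗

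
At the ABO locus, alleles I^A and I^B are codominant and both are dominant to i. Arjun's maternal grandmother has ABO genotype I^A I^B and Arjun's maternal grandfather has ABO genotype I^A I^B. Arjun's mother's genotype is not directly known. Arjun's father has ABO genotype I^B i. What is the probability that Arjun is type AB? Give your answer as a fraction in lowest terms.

Arjun's mother's ABO genotype from I^A I^B × I^A I^B: 1/4 I^A I^A, 1/2 I^A I^B, 1/4 I^B I^B.
Crossing each possibility with the father I^B i and summing P(type AB): 1/4·1/2 + 1/2·1/4 + 1/4·0 = 1/4.

1/4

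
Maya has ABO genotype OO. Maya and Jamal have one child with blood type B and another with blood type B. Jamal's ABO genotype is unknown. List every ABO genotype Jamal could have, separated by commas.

AB, BB, BO

For each candidate genotype of Jamal, check whether crossing it with OO can produce every observed child phenotype.
  AA → possible child types {A} ✗
  AB → possible child types {A, B} ✓
  AO → possible child types {O, A} ✗
  BB → possible child types {B} ✓
  BO → possible child types {O, B} ✓
  OO → possible child types {O} ✗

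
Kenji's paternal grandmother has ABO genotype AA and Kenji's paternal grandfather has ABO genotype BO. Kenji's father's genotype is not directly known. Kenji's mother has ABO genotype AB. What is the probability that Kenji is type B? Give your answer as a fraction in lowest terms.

1/4

Kenji's father's ABO genotype from AA × BO: 1/2 AB, 1/2 AO.
Crossing each possibility with the mother AB and summing P(type B): 1/2·1/4 + 1/2·1/4 = 1/4.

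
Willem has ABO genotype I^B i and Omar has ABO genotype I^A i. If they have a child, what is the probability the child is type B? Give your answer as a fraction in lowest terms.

1/4

ABO cross I^B i × I^A i → offspring phenotypes: 1/4 O, 1/4 A, 1/4 B, 1/4 AB.
So P(type B) = 1/4.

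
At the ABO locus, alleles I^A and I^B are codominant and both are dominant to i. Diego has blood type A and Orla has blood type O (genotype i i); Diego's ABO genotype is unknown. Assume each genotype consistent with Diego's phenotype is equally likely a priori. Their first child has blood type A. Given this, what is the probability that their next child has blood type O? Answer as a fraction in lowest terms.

1/6

Possible genotypes: Diego ∈ {I^A I^A, I^A i}; Orla ∈ {i i}.
Weight each parental genotype pair by prior × P(type-A child):
  I^A I^A × i i: posterior weight 2/3; P(next child type O) = 0.
  I^A i × i i: posterior weight 1/3; P(next child type O) = 1/2.
Weighted sum = 1/6.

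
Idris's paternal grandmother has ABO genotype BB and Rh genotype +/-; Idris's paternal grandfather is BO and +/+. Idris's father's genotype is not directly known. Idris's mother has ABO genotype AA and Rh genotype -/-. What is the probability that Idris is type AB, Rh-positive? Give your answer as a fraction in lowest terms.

Idris's father's ABO genotype from BB × BO: 1/2 BB, 1/2 BO.
Crossing each possibility with the mother AA and summing P(type AB): 1/2·1 + 1/2·1/2 = 3/4.
Similarly for Rh via the father's Rh distribution: P(Rh+) = 3/4.
Independent loci: 3/4 × 3/4 = 9/16.

9/16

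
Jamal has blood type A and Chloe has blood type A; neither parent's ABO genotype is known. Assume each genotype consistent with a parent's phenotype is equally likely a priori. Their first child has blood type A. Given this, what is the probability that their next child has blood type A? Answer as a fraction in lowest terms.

Possible genotypes: Jamal ∈ {AA, AO}; Chloe ∈ {AA, AO}.
Weight each parental genotype pair by prior × P(type-A child):
  AA × AA: posterior weight 4/15; P(next child type A) = 1.
  AA × AO: posterior weight 4/15; P(next child type A) = 1.
  AO × AA: posterior weight 4/15; P(next child type A) = 1.
  AO × AO: posterior weight 1/5; P(next child type A) = 3/4.
Weighted sum = 19/20.

19/20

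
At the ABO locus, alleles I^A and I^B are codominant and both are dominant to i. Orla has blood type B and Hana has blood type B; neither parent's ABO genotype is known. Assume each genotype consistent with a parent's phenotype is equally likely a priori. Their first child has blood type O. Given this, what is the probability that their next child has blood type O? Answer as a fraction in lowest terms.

1/4

Possible genotypes: Orla ∈ {I^B I^B, I^B i}; Hana ∈ {I^B I^B, I^B i}.
Weight each parental genotype pair by prior × P(type-O child):
  I^B i × I^B i: posterior weight 1; P(next child type O) = 1/4.
Weighted sum = 1/4.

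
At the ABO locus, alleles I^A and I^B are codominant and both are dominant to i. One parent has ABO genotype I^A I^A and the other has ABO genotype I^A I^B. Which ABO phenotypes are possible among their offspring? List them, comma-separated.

Gametes from I^A I^A × I^A I^B give offspring ABO genotypes I^A I^A, I^A I^B, i.e. phenotypes A, AB.

A, AB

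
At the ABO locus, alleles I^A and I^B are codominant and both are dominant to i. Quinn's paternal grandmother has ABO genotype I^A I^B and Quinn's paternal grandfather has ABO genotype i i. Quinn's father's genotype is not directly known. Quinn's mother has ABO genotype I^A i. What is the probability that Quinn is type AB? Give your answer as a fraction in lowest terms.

Quinn's father's ABO genotype from I^A I^B × i i: 1/2 I^A i, 1/2 I^B i.
Crossing each possibility with the mother I^A i and summing P(type AB): 1/2·0 + 1/2·1/4 = 1/8.

1/8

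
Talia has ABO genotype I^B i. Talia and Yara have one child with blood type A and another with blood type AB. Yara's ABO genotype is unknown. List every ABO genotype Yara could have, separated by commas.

I^A I^A, I^A I^B, I^A i

For each candidate genotype of Yara, check whether crossing it with I^B i can produce every observed child phenotype.
  I^A I^A → possible child types {A, AB} ✓
  I^A I^B → possible child types {A, B, AB} ✓
  I^A i → possible child types {O, A, B, AB} ✓
  I^B I^B → possible child types {B} ✗
  I^B i → possible child types {O, B} ✗
  i i → possible child types {O, B} ✗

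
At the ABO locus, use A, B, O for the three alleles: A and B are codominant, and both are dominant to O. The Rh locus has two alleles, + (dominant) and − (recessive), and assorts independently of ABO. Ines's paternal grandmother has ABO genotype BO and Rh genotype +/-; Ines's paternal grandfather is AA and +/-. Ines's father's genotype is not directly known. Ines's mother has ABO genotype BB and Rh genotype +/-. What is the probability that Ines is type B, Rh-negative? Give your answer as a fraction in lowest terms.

1/8

Ines's father's ABO genotype from BO × AA: 1/2 AB, 1/2 AO.
Crossing each possibility with the mother BB and summing P(type B): 1/2·1/2 + 1/2·1/2 = 1/2.
Similarly for Rh via the father's Rh distribution: P(Rh-) = 1/4.
Independent loci: 1/2 × 1/4 = 1/8.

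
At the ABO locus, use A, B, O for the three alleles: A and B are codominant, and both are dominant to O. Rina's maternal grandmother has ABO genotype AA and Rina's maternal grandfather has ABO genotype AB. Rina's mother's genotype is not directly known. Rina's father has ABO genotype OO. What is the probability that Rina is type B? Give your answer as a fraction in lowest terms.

Rina's mother's ABO genotype from AA × AB: 1/2 AA, 1/2 AB.
Crossing each possibility with the father OO and summing P(type B): 1/2·0 + 1/2·1/2 = 1/4.

1/4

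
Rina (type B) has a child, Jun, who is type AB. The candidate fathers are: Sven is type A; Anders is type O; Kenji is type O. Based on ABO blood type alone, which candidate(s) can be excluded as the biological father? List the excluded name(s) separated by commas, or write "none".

A candidate is excluded only if no genotype consistent with his phenotype could produce a type AB child with a type B mother.
Anders (type O): no genotype consistent with that phenotype can produce a type-AB child with a type-B mother.
Kenji (type O): no genotype consistent with that phenotype can produce a type-AB child with a type-B mother.

Anders, Kenji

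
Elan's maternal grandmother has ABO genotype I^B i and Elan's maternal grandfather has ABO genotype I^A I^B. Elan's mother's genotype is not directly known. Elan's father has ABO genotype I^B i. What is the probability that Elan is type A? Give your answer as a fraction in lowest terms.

Elan's mother's ABO genotype from I^B i × I^A I^B: 1/4 I^A I^B, 1/4 I^A i, 1/4 I^B I^B, 1/4 I^B i.
Crossing each possibility with the father I^B i and summing P(type A): 1/4·1/4 + 1/4·1/4 + 1/4·0 + 1/4·0 = 1/8.

1/8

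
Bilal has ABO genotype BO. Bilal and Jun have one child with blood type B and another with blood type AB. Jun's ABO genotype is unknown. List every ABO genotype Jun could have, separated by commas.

For each candidate genotype of Jun, check whether crossing it with BO can produce every observed child phenotype.
  AA → possible child types {A, AB} ✗
  AB → possible child types {A, B, AB} ✓
  AO → possible child types {O, A, B, AB} ✓
  BB → possible child types {B} ✗
  BO → possible child types {O, B} ✗
  OO → possible child types {O, B} ✗

AB, AO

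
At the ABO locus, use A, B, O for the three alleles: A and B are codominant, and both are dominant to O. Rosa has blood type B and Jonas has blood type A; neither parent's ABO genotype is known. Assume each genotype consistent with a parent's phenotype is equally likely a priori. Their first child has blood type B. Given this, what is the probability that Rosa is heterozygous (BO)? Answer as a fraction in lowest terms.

Possible genotypes: Rosa ∈ {BB, BO}; Jonas ∈ {AA, AO}.
Weight each parental genotype pair by prior × P(type-B child):
  BB × AO: posterior weight 2/3.
  BO × AO: posterior weight 1/3.
Sum the posterior weight over pairs where Rosa is BO: 1/3.

1/3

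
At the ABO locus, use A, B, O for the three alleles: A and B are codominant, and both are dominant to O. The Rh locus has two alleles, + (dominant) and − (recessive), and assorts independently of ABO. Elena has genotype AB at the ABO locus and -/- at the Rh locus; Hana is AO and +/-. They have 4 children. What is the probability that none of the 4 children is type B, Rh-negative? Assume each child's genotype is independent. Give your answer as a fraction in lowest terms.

ABO cross AB × AO → 1/2 A, 1/4 B, 1/4 AB.
Rh cross -/- × +/- → 1/2 Rh+, 1/2 Rh-; so P(type B, Rh-negative) = 1/4 × 1/2 = 1/8 per child.
P(not type B, Rh-negative) = 7/8 for one child; (7/8)^4 = 2401/4096.

2401/4096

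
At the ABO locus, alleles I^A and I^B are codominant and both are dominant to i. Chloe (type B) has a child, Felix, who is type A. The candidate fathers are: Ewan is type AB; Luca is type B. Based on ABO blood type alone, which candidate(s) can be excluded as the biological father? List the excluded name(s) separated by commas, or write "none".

Luca

A candidate is excluded only if no genotype consistent with his phenotype could produce a type A child with a type B mother.
Luca (type B): no genotype consistent with that phenotype can produce a type-A child with a type-B mother.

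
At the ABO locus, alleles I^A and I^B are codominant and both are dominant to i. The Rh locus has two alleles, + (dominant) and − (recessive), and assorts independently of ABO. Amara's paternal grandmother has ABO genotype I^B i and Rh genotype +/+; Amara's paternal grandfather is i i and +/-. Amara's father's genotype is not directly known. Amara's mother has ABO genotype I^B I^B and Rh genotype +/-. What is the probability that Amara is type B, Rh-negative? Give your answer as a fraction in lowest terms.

Amara's father's ABO genotype from I^B i × i i: 1/2 I^B i, 1/2 i i.
Crossing each possibility with the mother I^B I^B and summing P(type B): 1/2·1 + 1/2·1 = 1.
Similarly for Rh via the father's Rh distribution: P(Rh-) = 1/8.
Independent loci: 1 × 1/8 = 1/8.

1/8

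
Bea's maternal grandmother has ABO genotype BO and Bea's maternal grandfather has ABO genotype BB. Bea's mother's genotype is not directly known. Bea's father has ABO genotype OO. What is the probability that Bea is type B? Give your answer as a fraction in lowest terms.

Bea's mother's ABO genotype from BO × BB: 1/2 BB, 1/2 BO.
Crossing each possibility with the father OO and summing P(type B): 1/2·1 + 1/2·1/2 = 3/4.

3/4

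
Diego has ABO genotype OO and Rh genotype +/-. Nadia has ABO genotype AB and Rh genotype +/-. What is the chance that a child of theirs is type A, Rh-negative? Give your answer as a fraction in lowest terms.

ABO cross OO × AB → offspring phenotypes: 1/2 A, 1/2 B.
Rh cross +/- × +/- → 3/4 Rh+, 1/4 Rh-.
Independent loci: P(type A, Rh-negative) = 1/2 × 1/4 = 1/8.

1/8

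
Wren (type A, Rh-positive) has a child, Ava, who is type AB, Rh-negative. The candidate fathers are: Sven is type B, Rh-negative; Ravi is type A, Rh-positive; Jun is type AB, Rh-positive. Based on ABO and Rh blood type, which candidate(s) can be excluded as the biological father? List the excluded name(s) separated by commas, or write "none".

Ravi

A candidate is excluded only if no genotype consistent with his phenotype could produce a type AB, Rh-negative child with a type A, Rh-positive mother.
Ravi (type A, Rh+): no genotype consistent with that phenotype can produce a type-AB Rh- child with a type-A mother.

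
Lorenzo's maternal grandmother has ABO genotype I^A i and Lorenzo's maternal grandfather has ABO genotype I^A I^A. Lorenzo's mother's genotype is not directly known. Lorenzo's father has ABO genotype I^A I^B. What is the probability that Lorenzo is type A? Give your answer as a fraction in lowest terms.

Lorenzo's mother's ABO genotype from I^A i × I^A I^A: 1/2 I^A I^A, 1/2 I^A i.
Crossing each possibility with the father I^A I^B and summing P(type A): 1/2·1/2 + 1/2·1/2 = 1/2.

1/2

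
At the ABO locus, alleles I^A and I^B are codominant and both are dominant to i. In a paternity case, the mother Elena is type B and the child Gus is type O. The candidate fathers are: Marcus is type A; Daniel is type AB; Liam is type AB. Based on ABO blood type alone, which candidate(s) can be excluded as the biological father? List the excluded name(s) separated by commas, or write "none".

A candidate is excluded only if no genotype consistent with his phenotype could produce a type O child with a type B mother.
Daniel (type AB): no genotype consistent with that phenotype can produce a type-O child with a type-B mother.
Liam (type AB): no genotype consistent with that phenotype can produce a type-O child with a type-B mother.

Daniel, Liam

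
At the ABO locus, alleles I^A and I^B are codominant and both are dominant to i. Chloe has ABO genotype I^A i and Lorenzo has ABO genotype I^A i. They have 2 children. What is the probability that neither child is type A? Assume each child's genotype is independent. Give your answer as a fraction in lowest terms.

ABO cross I^A i × I^A i → 1/4 O, 3/4 A.
So P(type A) = 3/4 per child.
P(not type A) = 1/4 for one child; (1/4)^2 = 1/16.

1/16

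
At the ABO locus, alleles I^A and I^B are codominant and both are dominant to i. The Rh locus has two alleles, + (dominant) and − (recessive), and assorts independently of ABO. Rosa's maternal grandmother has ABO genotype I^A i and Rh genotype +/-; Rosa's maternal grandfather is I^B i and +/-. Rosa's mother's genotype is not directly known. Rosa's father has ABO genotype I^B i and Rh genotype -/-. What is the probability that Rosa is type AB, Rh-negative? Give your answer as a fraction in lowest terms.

1/16

Rosa's mother's ABO genotype from I^A i × I^B i: 1/4 I^A I^B, 1/4 I^A i, 1/4 I^B i, 1/4 i i.
Crossing each possibility with the father I^B i and summing P(type AB): 1/4·1/4 + 1/4·1/4 + 1/4·0 + 1/4·0 = 1/8.
Similarly for Rh via the mother's Rh distribution: P(Rh-) = 1/2.
Independent loci: 1/8 × 1/2 = 1/16.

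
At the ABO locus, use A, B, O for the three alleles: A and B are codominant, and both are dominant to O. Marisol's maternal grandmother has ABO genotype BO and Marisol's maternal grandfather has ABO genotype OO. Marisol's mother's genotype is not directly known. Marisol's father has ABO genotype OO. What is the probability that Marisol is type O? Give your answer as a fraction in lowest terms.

3/4

Marisol's mother's ABO genotype from BO × OO: 1/2 BO, 1/2 OO.
Crossing each possibility with the father OO and summing P(type O): 1/2·1/2 + 1/2·1 = 3/4.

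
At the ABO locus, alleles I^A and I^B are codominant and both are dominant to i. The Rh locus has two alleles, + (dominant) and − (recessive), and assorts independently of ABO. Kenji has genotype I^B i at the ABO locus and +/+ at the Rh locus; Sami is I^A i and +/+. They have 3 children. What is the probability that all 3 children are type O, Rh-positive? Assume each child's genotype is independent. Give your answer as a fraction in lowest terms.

ABO cross I^B i × I^A i → 1/4 O, 1/4 A, 1/4 B, 1/4 AB.
Rh cross +/+ × +/+ → 1 Rh+; so P(type O, Rh-positive) = 1/4 × 1 = 1/4 per child.
All 3 independent: (1/4)^3 = 1/64.

1/64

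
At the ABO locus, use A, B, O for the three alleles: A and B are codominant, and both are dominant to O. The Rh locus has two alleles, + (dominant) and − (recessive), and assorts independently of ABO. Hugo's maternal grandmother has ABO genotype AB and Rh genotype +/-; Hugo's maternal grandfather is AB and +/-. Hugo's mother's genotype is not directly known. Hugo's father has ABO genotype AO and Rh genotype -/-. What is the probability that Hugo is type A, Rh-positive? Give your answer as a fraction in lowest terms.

Hugo's mother's ABO genotype from AB × AB: 1/4 AA, 1/2 AB, 1/4 BB.
Crossing each possibility with the father AO and summing P(type A): 1/4·1 + 1/2·1/2 + 1/4·0 = 1/2.
Similarly for Rh via the mother's Rh distribution: P(Rh+) = 1/2.
Independent loci: 1/2 × 1/2 = 1/4.

1/4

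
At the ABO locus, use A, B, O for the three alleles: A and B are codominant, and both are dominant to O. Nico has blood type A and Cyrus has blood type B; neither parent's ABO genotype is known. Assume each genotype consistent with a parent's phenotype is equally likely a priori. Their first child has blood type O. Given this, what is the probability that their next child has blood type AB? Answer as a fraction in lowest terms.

1/4

Possible genotypes: Nico ∈ {AA, AO}; Cyrus ∈ {BB, BO}.
Weight each parental genotype pair by prior × P(type-O child):
  AO × BO: posterior weight 1; P(next child type AB) = 1/4.
Weighted sum = 1/4.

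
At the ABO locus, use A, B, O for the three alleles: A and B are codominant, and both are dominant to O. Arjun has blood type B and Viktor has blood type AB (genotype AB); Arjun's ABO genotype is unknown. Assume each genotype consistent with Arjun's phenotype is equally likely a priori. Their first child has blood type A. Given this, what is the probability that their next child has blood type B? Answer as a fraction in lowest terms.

1/2

Possible genotypes: Arjun ∈ {BB, BO}; Viktor ∈ {AB}.
Weight each parental genotype pair by prior × P(type-A child):
  BO × AB: posterior weight 1; P(next child type B) = 1/2.
Weighted sum = 1/2.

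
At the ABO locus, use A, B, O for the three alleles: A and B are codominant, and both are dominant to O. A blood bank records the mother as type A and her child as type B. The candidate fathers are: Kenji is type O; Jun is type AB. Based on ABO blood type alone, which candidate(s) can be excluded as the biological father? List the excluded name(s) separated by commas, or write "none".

A candidate is excluded only if no genotype consistent with his phenotype could produce a type B child with a type A mother.
Kenji (type O): no genotype consistent with that phenotype can produce a type-B child with a type-A mother.

Kenji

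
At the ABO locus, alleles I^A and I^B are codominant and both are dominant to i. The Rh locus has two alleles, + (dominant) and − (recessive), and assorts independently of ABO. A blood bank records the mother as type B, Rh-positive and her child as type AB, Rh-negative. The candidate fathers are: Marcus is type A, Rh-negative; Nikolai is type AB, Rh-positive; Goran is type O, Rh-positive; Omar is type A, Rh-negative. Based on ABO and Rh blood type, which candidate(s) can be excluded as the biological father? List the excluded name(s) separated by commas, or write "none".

Goran

A candidate is excluded only if no genotype consistent with his phenotype could produce a type AB, Rh-negative child with a type B, Rh-positive mother.
Goran (type O, Rh+): no genotype consistent with that phenotype can produce a type-AB Rh- child with a type-B mother.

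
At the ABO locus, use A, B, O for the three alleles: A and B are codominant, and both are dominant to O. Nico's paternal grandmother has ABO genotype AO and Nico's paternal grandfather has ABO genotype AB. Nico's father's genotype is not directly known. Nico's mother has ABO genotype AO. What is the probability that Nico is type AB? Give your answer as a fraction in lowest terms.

1/8

Nico's father's ABO genotype from AO × AB: 1/4 AA, 1/4 AB, 1/4 AO, 1/4 BO.
Crossing each possibility with the mother AO and summing P(type AB): 1/4·0 + 1/4·1/4 + 1/4·0 + 1/4·1/4 = 1/8.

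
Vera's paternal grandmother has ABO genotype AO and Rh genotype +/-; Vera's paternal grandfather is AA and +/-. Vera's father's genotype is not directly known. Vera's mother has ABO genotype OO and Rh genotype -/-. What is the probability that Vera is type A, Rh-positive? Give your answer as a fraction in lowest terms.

Vera's father's ABO genotype from AO × AA: 1/2 AA, 1/2 AO.
Crossing each possibility with the mother OO and summing P(type A): 1/2·1 + 1/2·1/2 = 3/4.
Similarly for Rh via the father's Rh distribution: P(Rh+) = 1/2.
Independent loci: 3/4 × 1/2 = 3/8.

3/8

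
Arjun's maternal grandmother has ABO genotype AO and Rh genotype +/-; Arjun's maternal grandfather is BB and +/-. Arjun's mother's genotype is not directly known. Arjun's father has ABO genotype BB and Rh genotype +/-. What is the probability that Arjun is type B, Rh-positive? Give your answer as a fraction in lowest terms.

9/16

Arjun's mother's ABO genotype from AO × BB: 1/2 AB, 1/2 BO.
Crossing each possibility with the father BB and summing P(type B): 1/2·1/2 + 1/2·1 = 3/4.
Similarly for Rh via the mother's Rh distribution: P(Rh+) = 3/4.
Independent loci: 3/4 × 3/4 = 9/16.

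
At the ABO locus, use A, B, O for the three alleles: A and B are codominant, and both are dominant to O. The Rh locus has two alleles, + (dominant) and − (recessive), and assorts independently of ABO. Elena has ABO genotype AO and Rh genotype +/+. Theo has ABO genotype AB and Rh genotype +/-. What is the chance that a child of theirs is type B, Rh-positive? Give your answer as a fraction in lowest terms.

ABO cross AO × AB → offspring phenotypes: 1/2 A, 1/4 B, 1/4 AB.
Rh cross +/+ × +/- → 1 Rh+.
Independent loci: P(type B, Rh-positive) = 1/4 × 1 = 1/4.

1/4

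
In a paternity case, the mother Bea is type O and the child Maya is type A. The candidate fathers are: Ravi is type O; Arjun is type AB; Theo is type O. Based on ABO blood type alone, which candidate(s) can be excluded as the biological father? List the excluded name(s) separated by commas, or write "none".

A candidate is excluded only if no genotype consistent with his phenotype could produce a type A child with a type O mother.
Ravi (type O): no genotype consistent with that phenotype can produce a type-A child with a type-O mother.
Theo (type O): no genotype consistent with that phenotype can produce a type-A child with a type-O mother.

Ravi, Theo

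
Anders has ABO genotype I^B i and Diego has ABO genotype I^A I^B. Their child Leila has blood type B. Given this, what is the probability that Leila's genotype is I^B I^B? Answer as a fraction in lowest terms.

1/2

Cross I^B i × I^A I^B → 1/4 I^A I^B, 1/4 I^A i, 1/4 I^B I^B, 1/4 I^B i.
Type-B genotypes among offspring: I^B I^B (1/4), I^B i (1/4); total 1/2.
P(I^B I^B | type B) = (1/4) / (1/2) = 1/2.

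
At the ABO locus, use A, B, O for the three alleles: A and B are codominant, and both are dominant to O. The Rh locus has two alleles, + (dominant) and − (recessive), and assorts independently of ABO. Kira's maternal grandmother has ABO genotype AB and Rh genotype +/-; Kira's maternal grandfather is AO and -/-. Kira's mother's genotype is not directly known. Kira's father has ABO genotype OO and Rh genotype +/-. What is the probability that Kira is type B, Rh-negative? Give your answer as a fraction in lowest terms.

Kira's mother's ABO genotype from AB × AO: 1/4 AA, 1/4 AB, 1/4 AO, 1/4 BO.
Crossing each possibility with the father OO and summing P(type B): 1/4·0 + 1/4·1/2 + 1/4·0 + 1/4·1/2 = 1/4.
Similarly for Rh via the mother's Rh distribution: P(Rh-) = 3/8.
Independent loci: 1/4 × 3/8 = 3/32.

3/32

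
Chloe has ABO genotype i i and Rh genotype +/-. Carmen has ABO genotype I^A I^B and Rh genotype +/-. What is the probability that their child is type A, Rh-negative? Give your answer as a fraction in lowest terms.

1/8

ABO cross i i × I^A I^B → offspring phenotypes: 1/2 A, 1/2 B.
Rh cross +/- × +/- → 3/4 Rh+, 1/4 Rh-.
Independent loci: P(type A, Rh-negative) = 1/2 × 1/4 = 1/8.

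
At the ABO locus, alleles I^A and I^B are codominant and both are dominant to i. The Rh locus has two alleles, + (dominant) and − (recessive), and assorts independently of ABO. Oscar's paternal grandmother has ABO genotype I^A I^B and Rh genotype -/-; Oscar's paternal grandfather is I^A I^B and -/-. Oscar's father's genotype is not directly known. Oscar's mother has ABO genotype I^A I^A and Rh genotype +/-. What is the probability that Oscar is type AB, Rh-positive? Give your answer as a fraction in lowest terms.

1/4

Oscar's father's ABO genotype from I^A I^B × I^A I^B: 1/4 I^A I^A, 1/2 I^A I^B, 1/4 I^B I^B.
Crossing each possibility with the mother I^A I^A and summing P(type AB): 1/4·0 + 1/2·1/2 + 1/4·1 = 1/2.
Similarly for Rh via the father's Rh distribution: P(Rh+) = 1/2.
Independent loci: 1/2 × 1/2 = 1/4.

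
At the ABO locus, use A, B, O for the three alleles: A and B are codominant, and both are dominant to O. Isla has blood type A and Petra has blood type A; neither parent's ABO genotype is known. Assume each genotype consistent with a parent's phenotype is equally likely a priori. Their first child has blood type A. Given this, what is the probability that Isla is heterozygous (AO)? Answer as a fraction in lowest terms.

Possible genotypes: Isla ∈ {AA, AO}; Petra ∈ {AA, AO}.
Weight each parental genotype pair by prior × P(type-A child):
  AA × AA: posterior weight 4/15.
  AA × AO: posterior weight 4/15.
  AO × AA: posterior weight 4/15.
  AO × AO: posterior weight 1/5.
Sum the posterior weight over pairs where Isla is AO: 7/15.

7/15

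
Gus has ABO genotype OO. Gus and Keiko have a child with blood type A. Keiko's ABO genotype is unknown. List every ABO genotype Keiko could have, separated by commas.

AA, AB, AO

For each candidate genotype of Keiko, check whether crossing it with OO can produce every observed child phenotype.
  AA → possible child types {A} ✓
  AB → possible child types {A, B} ✓
  AO → possible child types {O, A} ✓
  BB → possible child types {B} ✗
  BO → possible child types {O, B} ✗
  OO → possible child types {O} ✗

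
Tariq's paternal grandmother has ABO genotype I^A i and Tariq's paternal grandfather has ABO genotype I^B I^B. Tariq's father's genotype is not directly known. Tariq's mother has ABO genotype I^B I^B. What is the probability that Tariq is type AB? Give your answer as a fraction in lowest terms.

Tariq's father's ABO genotype from I^A i × I^B I^B: 1/2 I^A I^B, 1/2 I^B i.
Crossing each possibility with the mother I^B I^B and summing P(type AB): 1/2·1/2 + 1/2·0 = 1/4.

1/4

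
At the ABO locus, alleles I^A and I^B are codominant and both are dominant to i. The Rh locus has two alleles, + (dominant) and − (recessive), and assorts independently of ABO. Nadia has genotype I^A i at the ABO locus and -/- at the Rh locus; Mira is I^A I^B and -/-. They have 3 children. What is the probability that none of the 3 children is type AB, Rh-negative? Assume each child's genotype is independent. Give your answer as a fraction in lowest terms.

ABO cross I^A i × I^A I^B → 1/2 A, 1/4 B, 1/4 AB.
Rh cross -/- × -/- → 1 Rh-; so P(type AB, Rh-negative) = 1/4 × 1 = 1/4 per child.
P(not type AB, Rh-negative) = 3/4 for one child; (3/4)^3 = 27/64.

27/64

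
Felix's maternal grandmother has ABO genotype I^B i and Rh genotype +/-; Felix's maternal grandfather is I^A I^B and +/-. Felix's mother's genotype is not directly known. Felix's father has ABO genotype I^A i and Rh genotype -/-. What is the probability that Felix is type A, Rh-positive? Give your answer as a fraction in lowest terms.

Felix's mother's ABO genotype from I^B i × I^A I^B: 1/4 I^A I^B, 1/4 I^A i, 1/4 I^B I^B, 1/4 I^B i.
Crossing each possibility with the father I^A i and summing P(type A): 1/4·1/2 + 1/4·3/4 + 1/4·0 + 1/4·1/4 = 3/8.
Similarly for Rh via the mother's Rh distribution: P(Rh+) = 1/2.
Independent loci: 3/8 × 1/2 = 3/16.

3/16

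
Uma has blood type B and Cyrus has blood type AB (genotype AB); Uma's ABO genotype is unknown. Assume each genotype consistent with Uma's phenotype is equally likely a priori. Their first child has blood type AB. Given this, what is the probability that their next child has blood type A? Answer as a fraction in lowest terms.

Possible genotypes: Uma ∈ {BB, BO}; Cyrus ∈ {AB}.
Weight each parental genotype pair by prior × P(type-AB child):
  BB × AB: posterior weight 2/3; P(next child type A) = 0.
  BO × AB: posterior weight 1/3; P(next child type A) = 1/4.
Weighted sum = 1/12.

1/12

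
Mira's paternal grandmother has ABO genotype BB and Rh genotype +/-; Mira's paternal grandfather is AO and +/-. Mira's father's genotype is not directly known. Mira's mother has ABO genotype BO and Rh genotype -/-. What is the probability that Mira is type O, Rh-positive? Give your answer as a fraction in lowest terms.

Mira's father's ABO genotype from BB × AO: 1/2 AB, 1/2 BO.
Crossing each possibility with the mother BO and summing P(type O): 1/2·0 + 1/2·1/4 = 1/8.
Similarly for Rh via the father's Rh distribution: P(Rh+) = 1/2.
Independent loci: 1/8 × 1/2 = 1/16.

1/16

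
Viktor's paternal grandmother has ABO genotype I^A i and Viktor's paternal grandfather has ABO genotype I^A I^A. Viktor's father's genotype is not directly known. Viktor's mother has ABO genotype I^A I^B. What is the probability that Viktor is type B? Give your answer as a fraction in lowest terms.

Viktor's father's ABO genotype from I^A i × I^A I^A: 1/2 I^A I^A, 1/2 I^A i.
Crossing each possibility with the mother I^A I^B and summing P(type B): 1/2·0 + 1/2·1/4 = 1/8.

1/8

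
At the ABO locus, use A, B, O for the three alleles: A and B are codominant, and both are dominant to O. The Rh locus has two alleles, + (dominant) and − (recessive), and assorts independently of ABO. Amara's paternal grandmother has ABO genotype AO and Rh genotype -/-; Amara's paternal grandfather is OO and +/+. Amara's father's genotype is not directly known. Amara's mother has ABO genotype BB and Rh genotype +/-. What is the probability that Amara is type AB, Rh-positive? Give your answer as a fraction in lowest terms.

Amara's father's ABO genotype from AO × OO: 1/2 AO, 1/2 OO.
Crossing each possibility with the mother BB and summing P(type AB): 1/2·1/2 + 1/2·0 = 1/4.
Similarly for Rh via the father's Rh distribution: P(Rh+) = 3/4.
Independent loci: 1/4 × 3/4 = 3/16.

3/16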